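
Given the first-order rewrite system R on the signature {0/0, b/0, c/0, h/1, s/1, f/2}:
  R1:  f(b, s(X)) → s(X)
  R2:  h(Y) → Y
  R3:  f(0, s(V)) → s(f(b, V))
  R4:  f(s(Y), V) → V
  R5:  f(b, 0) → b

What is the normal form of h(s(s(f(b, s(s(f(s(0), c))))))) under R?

s(s(s(s(c))))

1. h(s(s(f(b, s(s(f(s(0), c)))))))  →  s(s(f(b, s(s(f(s(0), c))))))   [R2 at ε]
2. s(s(f(b, s(s(f(s(0), c))))))  →  s(s(s(s(f(s(0), c)))))   [R1 at 1.1]
3. s(s(s(s(f(s(0), c)))))  →  s(s(s(s(c))))   [R4 at 1.1.1.1]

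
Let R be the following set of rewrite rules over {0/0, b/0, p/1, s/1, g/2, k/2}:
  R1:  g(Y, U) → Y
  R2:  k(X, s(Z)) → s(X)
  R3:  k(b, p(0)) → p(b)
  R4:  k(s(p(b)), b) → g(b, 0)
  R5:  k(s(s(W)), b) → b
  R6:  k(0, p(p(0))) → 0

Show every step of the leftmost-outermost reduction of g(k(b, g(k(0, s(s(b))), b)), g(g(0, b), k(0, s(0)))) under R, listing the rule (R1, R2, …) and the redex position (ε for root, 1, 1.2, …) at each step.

1. g(k(b, g(k(0, s(s(b))), b)), g(g(0, b), k(0, s(0))))  →  k(b, g(k(0, s(s(b))), b))   [R1 at ε]
2. k(b, g(k(0, s(s(b))), b))  →  k(b, k(0, s(s(b))))   [R1 at 2]
3. k(b, k(0, s(s(b))))  →  k(b, s(0))   [R2 at 2]
4. k(b, s(0))  →  s(b)   [R2 at ε]

s(b)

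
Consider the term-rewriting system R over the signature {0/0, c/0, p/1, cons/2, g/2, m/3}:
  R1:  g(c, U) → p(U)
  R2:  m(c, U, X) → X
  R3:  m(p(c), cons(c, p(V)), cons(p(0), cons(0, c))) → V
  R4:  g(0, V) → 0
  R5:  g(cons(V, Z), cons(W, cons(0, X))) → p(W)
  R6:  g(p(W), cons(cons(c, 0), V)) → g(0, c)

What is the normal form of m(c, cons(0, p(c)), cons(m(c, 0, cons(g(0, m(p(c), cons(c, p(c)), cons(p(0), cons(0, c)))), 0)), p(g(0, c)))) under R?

cons(cons(0, 0), p(0))

1. m(c, cons(0, p(c)), cons(m(c, 0, cons(g(0, m(p(c), cons(c, p(c)), cons(p(0), cons(0, c)))), 0)), p(g(0, c))))  →  cons(m(c, 0, cons(g(0, m(p(c), cons(c, p(c)), cons(p(0), cons(0, c)))), 0)), p(g(0, c)))   [R2 at ε]
2. cons(m(c, 0, cons(g(0, m(p(c), cons(c, p(c)), cons(p(0), cons(0, c)))), 0)), p(g(0, c)))  →  cons(cons(g(0, m(p(c), cons(c, p(c)), cons(p(0), cons(0, c)))), 0), p(g(0, c)))   [R2 at 1]
3. cons(cons(g(0, m(p(c), cons(c, p(c)), cons(p(0), cons(0, c)))), 0), p(g(0, c)))  →  cons(cons(0, 0), p(g(0, c)))   [R4 at 1.1]
4. cons(cons(0, 0), p(g(0, c)))  →  cons(cons(0, 0), p(0))   [R4 at 2.1]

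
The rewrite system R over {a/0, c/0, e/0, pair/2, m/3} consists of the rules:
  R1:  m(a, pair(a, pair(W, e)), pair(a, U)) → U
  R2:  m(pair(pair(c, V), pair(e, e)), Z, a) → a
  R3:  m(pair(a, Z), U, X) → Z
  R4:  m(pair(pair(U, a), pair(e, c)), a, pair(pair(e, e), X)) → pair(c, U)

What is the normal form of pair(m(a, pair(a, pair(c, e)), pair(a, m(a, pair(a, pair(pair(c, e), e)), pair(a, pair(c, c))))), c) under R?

pair(pair(c, c), c)

1. pair(m(a, pair(a, pair(c, e)), pair(a, m(a, pair(a, pair(pair(c, e), e)), pair(a, pair(c, c))))), c)  →  pair(m(a, pair(a, pair(pair(c, e), e)), pair(a, pair(c, c))), c)   [R1 at 1]
2. pair(m(a, pair(a, pair(pair(c, e), e)), pair(a, pair(c, c))), c)  →  pair(pair(c, c), c)   [R1 at 1]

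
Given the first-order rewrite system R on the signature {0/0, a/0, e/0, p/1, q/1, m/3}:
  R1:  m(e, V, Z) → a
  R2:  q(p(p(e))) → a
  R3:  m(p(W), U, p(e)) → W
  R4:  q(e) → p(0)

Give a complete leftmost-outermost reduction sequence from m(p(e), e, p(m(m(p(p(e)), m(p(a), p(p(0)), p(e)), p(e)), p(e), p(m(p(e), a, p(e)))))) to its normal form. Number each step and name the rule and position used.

e

1. m(p(e), e, p(m(m(p(p(e)), m(p(a), p(p(0)), p(e)), p(e)), p(e), p(m(p(e), a, p(e))))))  →  m(p(e), e, p(m(p(e), p(e), p(m(p(e), a, p(e))))))   [R3 at 3.1.1]
2. m(p(e), e, p(m(p(e), p(e), p(m(p(e), a, p(e))))))  →  m(p(e), e, p(m(p(e), p(e), p(e))))   [R3 at 3.1.3.1]
3. m(p(e), e, p(m(p(e), p(e), p(e))))  →  m(p(e), e, p(e))   [R3 at 3.1]
4. m(p(e), e, p(e))  →  e   [R3 at ε]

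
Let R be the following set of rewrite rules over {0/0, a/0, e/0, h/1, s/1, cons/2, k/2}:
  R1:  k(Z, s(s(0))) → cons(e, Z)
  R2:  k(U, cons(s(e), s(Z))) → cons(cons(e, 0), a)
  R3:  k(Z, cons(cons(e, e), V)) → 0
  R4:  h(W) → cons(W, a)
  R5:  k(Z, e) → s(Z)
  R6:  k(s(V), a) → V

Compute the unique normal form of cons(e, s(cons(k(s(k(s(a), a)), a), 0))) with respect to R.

cons(e, s(cons(a, 0)))

1. cons(e, s(cons(k(s(k(s(a), a)), a), 0)))  →  cons(e, s(cons(k(s(a), a), 0)))   [R6 at 2.1.1]
2. cons(e, s(cons(k(s(a), a), 0)))  →  cons(e, s(cons(a, 0)))   [R6 at 2.1.1]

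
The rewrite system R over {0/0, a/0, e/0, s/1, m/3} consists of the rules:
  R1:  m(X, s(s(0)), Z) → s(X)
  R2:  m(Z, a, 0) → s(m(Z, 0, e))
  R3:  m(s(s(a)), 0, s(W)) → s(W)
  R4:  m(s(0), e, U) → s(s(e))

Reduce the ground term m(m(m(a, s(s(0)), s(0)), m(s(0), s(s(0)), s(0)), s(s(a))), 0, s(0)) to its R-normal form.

1. m(m(m(a, s(s(0)), s(0)), m(s(0), s(s(0)), s(0)), s(s(a))), 0, s(0))  →  m(m(s(a), m(s(0), s(s(0)), s(0)), s(s(a))), 0, s(0))   [R1 at 1.1]
2. m(m(s(a), m(s(0), s(s(0)), s(0)), s(s(a))), 0, s(0))  →  m(m(s(a), s(s(0)), s(s(a))), 0, s(0))   [R1 at 1.2]
3. m(m(s(a), s(s(0)), s(s(a))), 0, s(0))  →  m(s(s(a)), 0, s(0))   [R1 at 1]
4. m(s(s(a)), 0, s(0))  →  s(0)   [R3 at ε]

s(0)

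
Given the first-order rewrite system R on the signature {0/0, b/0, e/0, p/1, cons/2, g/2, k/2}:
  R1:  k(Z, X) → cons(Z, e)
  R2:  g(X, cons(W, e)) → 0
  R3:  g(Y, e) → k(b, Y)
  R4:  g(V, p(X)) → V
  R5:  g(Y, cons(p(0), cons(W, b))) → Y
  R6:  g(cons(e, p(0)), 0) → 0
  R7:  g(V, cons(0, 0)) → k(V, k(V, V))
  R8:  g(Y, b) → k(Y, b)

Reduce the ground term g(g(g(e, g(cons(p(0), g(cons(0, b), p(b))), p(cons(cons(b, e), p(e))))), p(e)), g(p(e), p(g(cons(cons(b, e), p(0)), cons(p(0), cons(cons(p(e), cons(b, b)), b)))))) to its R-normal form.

1. g(g(g(e, g(cons(p(0), g(cons(0, b), p(b))), p(cons(cons(b, e), p(e))))), p(e)), g(p(e), p(g(cons(cons(b, e), p(0)), cons(p(0), cons(cons(p(e), cons(b, b)), b))))))  →  g(g(e, g(cons(p(0), g(cons(0, b), p(b))), p(cons(cons(b, e), p(e))))), g(p(e), p(g(cons(cons(b, e), p(0)), cons(p(0), cons(cons(p(e), cons(b, b)), b))))))   [R4 at 1]
2. g(g(e, g(cons(p(0), g(cons(0, b), p(b))), p(cons(cons(b, e), p(e))))), g(p(e), p(g(cons(cons(b, e), p(0)), cons(p(0), cons(cons(p(e), cons(b, b)), b))))))  →  g(g(e, cons(p(0), g(cons(0, b), p(b)))), g(p(e), p(g(cons(cons(b, e), p(0)), cons(p(0), cons(cons(p(e), cons(b, b)), b))))))   [R4 at 1.2]
3. g(g(e, cons(p(0), g(cons(0, b), p(b)))), g(p(e), p(g(cons(cons(b, e), p(0)), cons(p(0), cons(cons(p(e), cons(b, b)), b))))))  →  g(g(e, cons(p(0), cons(0, b))), g(p(e), p(g(cons(cons(b, e), p(0)), cons(p(0), cons(cons(p(e), cons(b, b)), b))))))   [R4 at 1.2.2]
4. g(g(e, cons(p(0), cons(0, b))), g(p(e), p(g(cons(cons(b, e), p(0)), cons(p(0), cons(cons(p(e), cons(b, b)), b))))))  →  g(e, g(p(e), p(g(cons(cons(b, e), p(0)), cons(p(0), cons(cons(p(e), cons(b, b)), b))))))   [R5 at 1]
5. g(e, g(p(e), p(g(cons(cons(b, e), p(0)), cons(p(0), cons(cons(p(e), cons(b, b)), b))))))  →  g(e, p(e))   [R4 at 2]
6. g(e, p(e))  →  e   [R4 at ε]

e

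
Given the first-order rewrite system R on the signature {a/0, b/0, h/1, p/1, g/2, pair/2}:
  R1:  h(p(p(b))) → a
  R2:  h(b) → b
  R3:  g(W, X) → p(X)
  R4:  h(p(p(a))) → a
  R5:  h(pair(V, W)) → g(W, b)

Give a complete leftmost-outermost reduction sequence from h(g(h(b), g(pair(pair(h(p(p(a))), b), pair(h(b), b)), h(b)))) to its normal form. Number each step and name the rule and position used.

1. h(g(h(b), g(pair(pair(h(p(p(a))), b), pair(h(b), b)), h(b))))  →  h(p(g(pair(pair(h(p(p(a))), b), pair(h(b), b)), h(b))))   [R3 at 1]
2. h(p(g(pair(pair(h(p(p(a))), b), pair(h(b), b)), h(b))))  →  h(p(p(h(b))))   [R3 at 1.1]
3. h(p(p(h(b))))  →  h(p(p(b)))   [R2 at 1.1.1]
4. h(p(p(b)))  →  a   [R1 at ε]

a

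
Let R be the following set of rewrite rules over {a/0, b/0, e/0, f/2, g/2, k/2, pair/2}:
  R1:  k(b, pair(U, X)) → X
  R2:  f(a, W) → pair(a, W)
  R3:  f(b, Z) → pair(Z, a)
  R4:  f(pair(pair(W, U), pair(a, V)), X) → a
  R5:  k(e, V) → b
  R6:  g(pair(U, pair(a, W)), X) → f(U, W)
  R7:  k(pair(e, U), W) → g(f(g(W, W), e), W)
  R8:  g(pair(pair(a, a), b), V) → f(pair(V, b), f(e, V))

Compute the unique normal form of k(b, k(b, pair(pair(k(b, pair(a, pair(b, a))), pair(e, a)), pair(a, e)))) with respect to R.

e

1. k(b, k(b, pair(pair(k(b, pair(a, pair(b, a))), pair(e, a)), pair(a, e))))  →  k(b, pair(a, e))   [R1 at 2]
2. k(b, pair(a, e))  →  e   [R1 at ε]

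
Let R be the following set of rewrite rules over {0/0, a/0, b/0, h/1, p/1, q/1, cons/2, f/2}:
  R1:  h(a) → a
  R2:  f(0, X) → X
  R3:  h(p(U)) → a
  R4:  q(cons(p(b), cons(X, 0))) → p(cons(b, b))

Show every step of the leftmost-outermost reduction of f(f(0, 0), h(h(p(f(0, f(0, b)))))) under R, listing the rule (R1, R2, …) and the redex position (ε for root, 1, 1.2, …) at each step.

a

1. f(f(0, 0), h(h(p(f(0, f(0, b))))))  →  f(0, h(h(p(f(0, f(0, b))))))   [R2 at 1]
2. f(0, h(h(p(f(0, f(0, b))))))  →  h(h(p(f(0, f(0, b)))))   [R2 at ε]
3. h(h(p(f(0, f(0, b)))))  →  h(a)   [R3 at 1]
4. h(a)  →  a   [R1 at ε]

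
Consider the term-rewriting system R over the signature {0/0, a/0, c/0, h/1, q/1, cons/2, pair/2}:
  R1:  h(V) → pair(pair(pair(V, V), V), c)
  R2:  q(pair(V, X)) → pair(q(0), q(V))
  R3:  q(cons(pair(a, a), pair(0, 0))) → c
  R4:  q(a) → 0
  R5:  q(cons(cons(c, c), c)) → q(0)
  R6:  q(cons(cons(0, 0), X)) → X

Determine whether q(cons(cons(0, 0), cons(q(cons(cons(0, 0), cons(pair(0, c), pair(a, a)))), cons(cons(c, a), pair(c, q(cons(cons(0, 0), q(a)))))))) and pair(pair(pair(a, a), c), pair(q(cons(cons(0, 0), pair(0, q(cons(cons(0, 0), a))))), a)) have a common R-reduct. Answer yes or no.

no — NF(t₁) = cons(cons(pair(0, c), pair(a, a)), cons(cons(c, a), pair(c, 0))), NF(t₂) = pair(pair(pair(a, a), c), pair(pair(0, a), a))

Reduce t₁ = q(cons(cons(0, 0), cons(q(cons(cons(0, 0), cons(pair(0, c), pair(a, a)))), cons(cons(c, a), pair(c, q(cons(cons(0, 0), q(a)))))))):
1. q(cons(cons(0, 0), cons(q(cons(cons(0, 0), cons(pair(0, c), pair(a, a)))), cons(cons(c, a), pair(c, q(cons(cons(0, 0), q(a))))))))  →  cons(q(cons(cons(0, 0), cons(pair(0, c), pair(a, a)))), cons(cons(c, a), pair(c, q(cons(cons(0, 0), q(a))))))   [R6 at ε]
2. cons(q(cons(cons(0, 0), cons(pair(0, c), pair(a, a)))), cons(cons(c, a), pair(c, q(cons(cons(0, 0), q(a))))))  →  cons(cons(pair(0, c), pair(a, a)), cons(cons(c, a), pair(c, q(cons(cons(0, 0), q(a))))))   [R6 at 1]
3. cons(cons(pair(0, c), pair(a, a)), cons(cons(c, a), pair(c, q(cons(cons(0, 0), q(a))))))  →  cons(cons(pair(0, c), pair(a, a)), cons(cons(c, a), pair(c, q(a))))   [R6 at 2.2.2]
4. cons(cons(pair(0, c), pair(a, a)), cons(cons(c, a), pair(c, q(a))))  →  cons(cons(pair(0, c), pair(a, a)), cons(cons(c, a), pair(c, 0)))   [R4 at 2.2.2]

Reduce t₂ = pair(pair(pair(a, a), c), pair(q(cons(cons(0, 0), pair(0, q(cons(cons(0, 0), a))))), a)):
1. pair(pair(pair(a, a), c), pair(q(cons(cons(0, 0), pair(0, q(cons(cons(0, 0), a))))), a))  →  pair(pair(pair(a, a), c), pair(pair(0, q(cons(cons(0, 0), a))), a))   [R6 at 2.1]
2. pair(pair(pair(a, a), c), pair(pair(0, q(cons(cons(0, 0), a))), a))  →  pair(pair(pair(a, a), c), pair(pair(0, a), a))   [R6 at 2.1.2]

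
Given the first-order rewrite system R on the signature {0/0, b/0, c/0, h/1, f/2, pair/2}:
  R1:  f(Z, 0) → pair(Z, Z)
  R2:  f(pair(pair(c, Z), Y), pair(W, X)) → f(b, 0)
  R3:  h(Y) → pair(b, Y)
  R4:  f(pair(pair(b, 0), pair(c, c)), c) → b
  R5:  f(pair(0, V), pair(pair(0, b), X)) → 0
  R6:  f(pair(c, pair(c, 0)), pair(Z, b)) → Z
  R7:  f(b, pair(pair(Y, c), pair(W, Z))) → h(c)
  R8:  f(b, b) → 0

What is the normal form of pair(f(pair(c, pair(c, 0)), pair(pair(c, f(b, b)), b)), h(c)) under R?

pair(pair(c, 0), pair(b, c))

1. pair(f(pair(c, pair(c, 0)), pair(pair(c, f(b, b)), b)), h(c))  →  pair(pair(c, f(b, b)), h(c))   [R6 at 1]
2. pair(pair(c, f(b, b)), h(c))  →  pair(pair(c, 0), h(c))   [R8 at 1.2]
3. pair(pair(c, 0), h(c))  →  pair(pair(c, 0), pair(b, c))   [R3 at 2]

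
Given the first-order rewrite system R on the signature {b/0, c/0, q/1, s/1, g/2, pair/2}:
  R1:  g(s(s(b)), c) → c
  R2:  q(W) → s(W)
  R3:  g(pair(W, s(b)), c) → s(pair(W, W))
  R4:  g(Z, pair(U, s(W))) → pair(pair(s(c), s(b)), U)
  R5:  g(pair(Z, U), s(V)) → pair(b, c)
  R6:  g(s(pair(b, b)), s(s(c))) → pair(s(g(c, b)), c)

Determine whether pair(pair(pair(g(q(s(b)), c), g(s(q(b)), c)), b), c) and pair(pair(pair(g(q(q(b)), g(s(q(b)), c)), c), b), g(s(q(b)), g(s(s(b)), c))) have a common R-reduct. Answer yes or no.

Reduce t₁ = pair(pair(pair(g(q(s(b)), c), g(s(q(b)), c)), b), c):
1. pair(pair(pair(g(q(s(b)), c), g(s(q(b)), c)), b), c)  →  pair(pair(pair(g(s(s(b)), c), g(s(q(b)), c)), b), c)   [R2 at 1.1.1.1]
2. pair(pair(pair(g(s(s(b)), c), g(s(q(b)), c)), b), c)  →  pair(pair(pair(c, g(s(q(b)), c)), b), c)   [R1 at 1.1.1]
3. pair(pair(pair(c, g(s(q(b)), c)), b), c)  →  pair(pair(pair(c, g(s(s(b)), c)), b), c)   [R2 at 1.1.2.1.1]
4. pair(pair(pair(c, g(s(s(b)), c)), b), c)  →  pair(pair(pair(c, c), b), c)   [R1 at 1.1.2]

Reduce t₂ = pair(pair(pair(g(q(q(b)), g(s(q(b)), c)), c), b), g(s(q(b)), g(s(s(b)), c))):
1. pair(pair(pair(g(q(q(b)), g(s(q(b)), c)), c), b), g(s(q(b)), g(s(s(b)), c)))  →  pair(pair(pair(g(s(q(b)), g(s(q(b)), c)), c), b), g(s(q(b)), g(s(s(b)), c)))   [R2 at 1.1.1.1]
2. pair(pair(pair(g(s(q(b)), g(s(q(b)), c)), c), b), g(s(q(b)), g(s(s(b)), c)))  →  pair(pair(pair(g(s(s(b)), g(s(q(b)), c)), c), b), g(s(q(b)), g(s(s(b)), c)))   [R2 at 1.1.1.1.1]
3. pair(pair(pair(g(s(s(b)), g(s(q(b)), c)), c), b), g(s(q(b)), g(s(s(b)), c)))  →  pair(pair(pair(g(s(s(b)), g(s(s(b)), c)), c), b), g(s(q(b)), g(s(s(b)), c)))   [R2 at 1.1.1.2.1.1]
4. pair(pair(pair(g(s(s(b)), g(s(s(b)), c)), c), b), g(s(q(b)), g(s(s(b)), c)))  →  pair(pair(pair(g(s(s(b)), c), c), b), g(s(q(b)), g(s(s(b)), c)))   [R1 at 1.1.1.2]
5. pair(pair(pair(g(s(s(b)), c), c), b), g(s(q(b)), g(s(s(b)), c)))  →  pair(pair(pair(c, c), b), g(s(q(b)), g(s(s(b)), c)))   [R1 at 1.1.1]
6. pair(pair(pair(c, c), b), g(s(q(b)), g(s(s(b)), c)))  →  pair(pair(pair(c, c), b), g(s(s(b)), g(s(s(b)), c)))   [R2 at 2.1.1]
7. pair(pair(pair(c, c), b), g(s(s(b)), g(s(s(b)), c)))  →  pair(pair(pair(c, c), b), g(s(s(b)), c))   [R1 at 2.2]
8. pair(pair(pair(c, c), b), g(s(s(b)), c))  →  pair(pair(pair(c, c), b), c)   [R1 at 2]

yes — NF(t₁) = pair(pair(pair(c, c), b), c), NF(t₂) = pair(pair(pair(c, c), b), c)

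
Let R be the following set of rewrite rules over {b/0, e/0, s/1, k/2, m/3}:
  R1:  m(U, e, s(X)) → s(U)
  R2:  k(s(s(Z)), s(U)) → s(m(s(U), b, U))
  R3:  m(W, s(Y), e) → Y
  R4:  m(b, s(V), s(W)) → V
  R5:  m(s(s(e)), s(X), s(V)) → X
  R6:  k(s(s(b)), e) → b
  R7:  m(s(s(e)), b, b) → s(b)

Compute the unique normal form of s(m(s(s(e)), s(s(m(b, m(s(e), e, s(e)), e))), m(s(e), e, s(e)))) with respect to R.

s(s(s(e)))

1. s(m(s(s(e)), s(s(m(b, m(s(e), e, s(e)), e))), m(s(e), e, s(e))))  →  s(m(s(s(e)), s(s(m(b, s(s(e)), e))), m(s(e), e, s(e))))   [R1 at 1.2.1.1.2]
2. s(m(s(s(e)), s(s(m(b, s(s(e)), e))), m(s(e), e, s(e))))  →  s(m(s(s(e)), s(s(s(e))), m(s(e), e, s(e))))   [R3 at 1.2.1.1]
3. s(m(s(s(e)), s(s(s(e))), m(s(e), e, s(e))))  →  s(m(s(s(e)), s(s(s(e))), s(s(e))))   [R1 at 1.3]
4. s(m(s(s(e)), s(s(s(e))), s(s(e))))  →  s(s(s(e)))   [R5 at 1]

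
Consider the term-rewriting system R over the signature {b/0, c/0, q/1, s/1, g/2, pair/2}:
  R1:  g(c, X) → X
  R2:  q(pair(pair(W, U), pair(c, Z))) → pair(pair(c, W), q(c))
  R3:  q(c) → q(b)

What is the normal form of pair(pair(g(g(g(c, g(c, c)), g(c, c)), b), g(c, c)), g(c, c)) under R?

pair(pair(b, c), c)

1. pair(pair(g(g(g(c, g(c, c)), g(c, c)), b), g(c, c)), g(c, c))  →  pair(pair(g(g(g(c, c), g(c, c)), b), g(c, c)), g(c, c))   [R1 at 1.1.1.1]
2. pair(pair(g(g(g(c, c), g(c, c)), b), g(c, c)), g(c, c))  →  pair(pair(g(g(c, g(c, c)), b), g(c, c)), g(c, c))   [R1 at 1.1.1.1]
3. pair(pair(g(g(c, g(c, c)), b), g(c, c)), g(c, c))  →  pair(pair(g(g(c, c), b), g(c, c)), g(c, c))   [R1 at 1.1.1]
4. pair(pair(g(g(c, c), b), g(c, c)), g(c, c))  →  pair(pair(g(c, b), g(c, c)), g(c, c))   [R1 at 1.1.1]
5. pair(pair(g(c, b), g(c, c)), g(c, c))  →  pair(pair(b, g(c, c)), g(c, c))   [R1 at 1.1]
6. pair(pair(b, g(c, c)), g(c, c))  →  pair(pair(b, c), g(c, c))   [R1 at 1.2]
7. pair(pair(b, c), g(c, c))  →  pair(pair(b, c), c)   [R1 at 2]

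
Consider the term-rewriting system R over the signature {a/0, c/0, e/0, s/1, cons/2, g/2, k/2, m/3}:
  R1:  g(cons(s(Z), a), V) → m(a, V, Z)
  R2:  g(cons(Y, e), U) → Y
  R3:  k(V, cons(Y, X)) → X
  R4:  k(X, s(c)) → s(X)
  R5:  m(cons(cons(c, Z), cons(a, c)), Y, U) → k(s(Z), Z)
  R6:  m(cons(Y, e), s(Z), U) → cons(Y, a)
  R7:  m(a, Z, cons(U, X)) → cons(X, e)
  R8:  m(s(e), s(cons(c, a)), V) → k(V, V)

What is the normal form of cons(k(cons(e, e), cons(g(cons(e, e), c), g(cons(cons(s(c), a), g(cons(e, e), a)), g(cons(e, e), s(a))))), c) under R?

1. cons(k(cons(e, e), cons(g(cons(e, e), c), g(cons(cons(s(c), a), g(cons(e, e), a)), g(cons(e, e), s(a))))), c)  →  cons(g(cons(cons(s(c), a), g(cons(e, e), a)), g(cons(e, e), s(a))), c)   [R3 at 1]
2. cons(g(cons(cons(s(c), a), g(cons(e, e), a)), g(cons(e, e), s(a))), c)  →  cons(g(cons(cons(s(c), a), e), g(cons(e, e), s(a))), c)   [R2 at 1.1.2]
3. cons(g(cons(cons(s(c), a), e), g(cons(e, e), s(a))), c)  →  cons(cons(s(c), a), c)   [R2 at 1]

cons(cons(s(c), a), c)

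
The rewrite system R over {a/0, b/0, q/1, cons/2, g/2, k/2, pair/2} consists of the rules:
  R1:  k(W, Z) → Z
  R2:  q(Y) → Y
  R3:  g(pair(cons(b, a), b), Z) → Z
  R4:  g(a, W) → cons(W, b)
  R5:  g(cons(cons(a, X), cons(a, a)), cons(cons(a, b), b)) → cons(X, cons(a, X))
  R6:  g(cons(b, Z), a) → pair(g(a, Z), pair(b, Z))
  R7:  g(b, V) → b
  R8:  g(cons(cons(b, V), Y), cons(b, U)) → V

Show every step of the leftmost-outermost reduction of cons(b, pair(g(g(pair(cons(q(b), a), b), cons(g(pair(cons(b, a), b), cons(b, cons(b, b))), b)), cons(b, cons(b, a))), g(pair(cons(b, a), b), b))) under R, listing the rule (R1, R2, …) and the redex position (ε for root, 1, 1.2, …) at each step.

cons(b, pair(cons(b, b), b))

1. cons(b, pair(g(g(pair(cons(q(b), a), b), cons(g(pair(cons(b, a), b), cons(b, cons(b, b))), b)), cons(b, cons(b, a))), g(pair(cons(b, a), b), b)))  →  cons(b, pair(g(g(pair(cons(b, a), b), cons(g(pair(cons(b, a), b), cons(b, cons(b, b))), b)), cons(b, cons(b, a))), g(pair(cons(b, a), b), b)))   [R2 at 2.1.1.1.1.1]
2. cons(b, pair(g(g(pair(cons(b, a), b), cons(g(pair(cons(b, a), b), cons(b, cons(b, b))), b)), cons(b, cons(b, a))), g(pair(cons(b, a), b), b)))  →  cons(b, pair(g(cons(g(pair(cons(b, a), b), cons(b, cons(b, b))), b), cons(b, cons(b, a))), g(pair(cons(b, a), b), b)))   [R3 at 2.1.1]
3. cons(b, pair(g(cons(g(pair(cons(b, a), b), cons(b, cons(b, b))), b), cons(b, cons(b, a))), g(pair(cons(b, a), b), b)))  →  cons(b, pair(g(cons(cons(b, cons(b, b)), b), cons(b, cons(b, a))), g(pair(cons(b, a), b), b)))   [R3 at 2.1.1.1]
4. cons(b, pair(g(cons(cons(b, cons(b, b)), b), cons(b, cons(b, a))), g(pair(cons(b, a), b), b)))  →  cons(b, pair(cons(b, b), g(pair(cons(b, a), b), b)))   [R8 at 2.1]
5. cons(b, pair(cons(b, b), g(pair(cons(b, a), b), b)))  →  cons(b, pair(cons(b, b), b))   [R3 at 2.2]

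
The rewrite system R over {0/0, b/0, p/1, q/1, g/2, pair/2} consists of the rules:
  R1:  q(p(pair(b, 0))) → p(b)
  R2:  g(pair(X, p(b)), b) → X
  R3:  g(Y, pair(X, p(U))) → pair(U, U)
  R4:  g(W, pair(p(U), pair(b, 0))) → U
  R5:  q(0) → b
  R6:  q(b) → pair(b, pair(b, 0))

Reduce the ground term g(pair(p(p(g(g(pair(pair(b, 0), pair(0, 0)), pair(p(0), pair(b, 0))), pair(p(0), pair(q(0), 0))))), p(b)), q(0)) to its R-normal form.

1. g(pair(p(p(g(g(pair(pair(b, 0), pair(0, 0)), pair(p(0), pair(b, 0))), pair(p(0), pair(q(0), 0))))), p(b)), q(0))  →  g(pair(p(p(g(0, pair(p(0), pair(q(0), 0))))), p(b)), q(0))   [R4 at 1.1.1.1.1]
2. g(pair(p(p(g(0, pair(p(0), pair(q(0), 0))))), p(b)), q(0))  →  g(pair(p(p(g(0, pair(p(0), pair(b, 0))))), p(b)), q(0))   [R5 at 1.1.1.1.2.2.1]
3. g(pair(p(p(g(0, pair(p(0), pair(b, 0))))), p(b)), q(0))  →  g(pair(p(p(0)), p(b)), q(0))   [R4 at 1.1.1.1]
4. g(pair(p(p(0)), p(b)), q(0))  →  g(pair(p(p(0)), p(b)), b)   [R5 at 2]
5. g(pair(p(p(0)), p(b)), b)  →  p(p(0))   [R2 at ε]

p(p(0))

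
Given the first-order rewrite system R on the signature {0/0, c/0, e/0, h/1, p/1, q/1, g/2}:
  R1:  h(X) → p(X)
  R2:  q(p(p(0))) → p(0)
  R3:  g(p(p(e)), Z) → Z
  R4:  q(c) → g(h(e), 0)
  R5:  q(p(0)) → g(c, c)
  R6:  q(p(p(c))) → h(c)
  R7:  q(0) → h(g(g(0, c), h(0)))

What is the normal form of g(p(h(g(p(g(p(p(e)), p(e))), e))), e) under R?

e

1. g(p(h(g(p(g(p(p(e)), p(e))), e))), e)  →  g(p(p(g(p(g(p(p(e)), p(e))), e))), e)   [R1 at 1.1]
2. g(p(p(g(p(g(p(p(e)), p(e))), e))), e)  →  g(p(p(g(p(p(e)), e))), e)   [R3 at 1.1.1.1.1]
3. g(p(p(g(p(p(e)), e))), e)  →  g(p(p(e)), e)   [R3 at 1.1.1]
4. g(p(p(e)), e)  →  e   [R3 at ε]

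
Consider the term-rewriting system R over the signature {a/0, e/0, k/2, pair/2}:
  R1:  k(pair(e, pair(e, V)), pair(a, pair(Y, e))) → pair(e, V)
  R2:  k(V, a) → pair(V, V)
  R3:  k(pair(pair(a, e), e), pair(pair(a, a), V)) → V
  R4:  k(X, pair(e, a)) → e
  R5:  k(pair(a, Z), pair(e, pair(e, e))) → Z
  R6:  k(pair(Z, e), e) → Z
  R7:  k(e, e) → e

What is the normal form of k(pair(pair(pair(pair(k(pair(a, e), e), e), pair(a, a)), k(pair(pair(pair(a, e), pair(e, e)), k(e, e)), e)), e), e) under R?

pair(pair(pair(a, e), pair(a, a)), pair(pair(a, e), pair(e, e)))

1. k(pair(pair(pair(pair(k(pair(a, e), e), e), pair(a, a)), k(pair(pair(pair(a, e), pair(e, e)), k(e, e)), e)), e), e)  →  pair(pair(pair(k(pair(a, e), e), e), pair(a, a)), k(pair(pair(pair(a, e), pair(e, e)), k(e, e)), e))   [R6 at ε]
2. pair(pair(pair(k(pair(a, e), e), e), pair(a, a)), k(pair(pair(pair(a, e), pair(e, e)), k(e, e)), e))  →  pair(pair(pair(a, e), pair(a, a)), k(pair(pair(pair(a, e), pair(e, e)), k(e, e)), e))   [R6 at 1.1.1]
3. pair(pair(pair(a, e), pair(a, a)), k(pair(pair(pair(a, e), pair(e, e)), k(e, e)), e))  →  pair(pair(pair(a, e), pair(a, a)), k(pair(pair(pair(a, e), pair(e, e)), e), e))   [R7 at 2.1.2]
4. pair(pair(pair(a, e), pair(a, a)), k(pair(pair(pair(a, e), pair(e, e)), e), e))  →  pair(pair(pair(a, e), pair(a, a)), pair(pair(a, e), pair(e, e)))   [R6 at 2]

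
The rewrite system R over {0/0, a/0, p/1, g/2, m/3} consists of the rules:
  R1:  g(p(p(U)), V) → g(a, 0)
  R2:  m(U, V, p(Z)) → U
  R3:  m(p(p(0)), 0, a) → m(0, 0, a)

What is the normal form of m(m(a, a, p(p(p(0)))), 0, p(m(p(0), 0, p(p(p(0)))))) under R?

1. m(m(a, a, p(p(p(0)))), 0, p(m(p(0), 0, p(p(p(0))))))  →  m(a, a, p(p(p(0))))   [R2 at ε]
2. m(a, a, p(p(p(0))))  →  a   [R2 at ε]

a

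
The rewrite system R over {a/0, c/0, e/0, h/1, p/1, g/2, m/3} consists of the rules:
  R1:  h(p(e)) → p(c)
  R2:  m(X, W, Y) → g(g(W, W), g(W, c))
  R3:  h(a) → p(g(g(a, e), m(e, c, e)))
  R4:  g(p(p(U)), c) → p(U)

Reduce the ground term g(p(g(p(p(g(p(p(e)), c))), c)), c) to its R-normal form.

p(p(e))

1. g(p(g(p(p(g(p(p(e)), c))), c)), c)  →  g(p(p(g(p(p(e)), c))), c)   [R4 at 1.1]
2. g(p(p(g(p(p(e)), c))), c)  →  p(g(p(p(e)), c))   [R4 at ε]
3. p(g(p(p(e)), c))  →  p(p(e))   [R4 at 1]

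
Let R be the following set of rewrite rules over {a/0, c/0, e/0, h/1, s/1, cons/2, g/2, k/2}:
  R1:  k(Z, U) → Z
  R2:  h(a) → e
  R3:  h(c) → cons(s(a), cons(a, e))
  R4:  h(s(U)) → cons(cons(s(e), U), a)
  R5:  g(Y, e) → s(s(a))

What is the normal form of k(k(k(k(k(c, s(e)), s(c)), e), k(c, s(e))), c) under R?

1. k(k(k(k(k(c, s(e)), s(c)), e), k(c, s(e))), c)  →  k(k(k(k(c, s(e)), s(c)), e), k(c, s(e)))   [R1 at ε]
2. k(k(k(k(c, s(e)), s(c)), e), k(c, s(e)))  →  k(k(k(c, s(e)), s(c)), e)   [R1 at ε]
3. k(k(k(c, s(e)), s(c)), e)  →  k(k(c, s(e)), s(c))   [R1 at ε]
4. k(k(c, s(e)), s(c))  →  k(c, s(e))   [R1 at ε]
5. k(c, s(e))  →  c   [R1 at ε]

c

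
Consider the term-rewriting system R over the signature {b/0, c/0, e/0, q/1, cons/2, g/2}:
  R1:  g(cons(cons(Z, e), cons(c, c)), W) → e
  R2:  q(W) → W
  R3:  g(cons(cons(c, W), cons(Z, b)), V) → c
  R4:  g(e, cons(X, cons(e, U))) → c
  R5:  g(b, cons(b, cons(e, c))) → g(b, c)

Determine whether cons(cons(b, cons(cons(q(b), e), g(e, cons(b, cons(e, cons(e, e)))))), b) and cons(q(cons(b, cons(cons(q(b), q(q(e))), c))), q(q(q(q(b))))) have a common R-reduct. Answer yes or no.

yes — NF(t₁) = cons(cons(b, cons(cons(b, e), c)), b), NF(t₂) = cons(cons(b, cons(cons(b, e), c)), b)

Reduce t₁ = cons(cons(b, cons(cons(q(b), e), g(e, cons(b, cons(e, cons(e, e)))))), b):
1. cons(cons(b, cons(cons(q(b), e), g(e, cons(b, cons(e, cons(e, e)))))), b)  →  cons(cons(b, cons(cons(b, e), g(e, cons(b, cons(e, cons(e, e)))))), b)   [R2 at 1.2.1.1]
2. cons(cons(b, cons(cons(b, e), g(e, cons(b, cons(e, cons(e, e)))))), b)  →  cons(cons(b, cons(cons(b, e), c)), b)   [R4 at 1.2.2]

Reduce t₂ = cons(q(cons(b, cons(cons(q(b), q(q(e))), c))), q(q(q(q(b))))):
1. cons(q(cons(b, cons(cons(q(b), q(q(e))), c))), q(q(q(q(b)))))  →  cons(cons(b, cons(cons(q(b), q(q(e))), c)), q(q(q(q(b)))))   [R2 at 1]
2. cons(cons(b, cons(cons(q(b), q(q(e))), c)), q(q(q(q(b)))))  →  cons(cons(b, cons(cons(b, q(q(e))), c)), q(q(q(q(b)))))   [R2 at 1.2.1.1]
3. cons(cons(b, cons(cons(b, q(q(e))), c)), q(q(q(q(b)))))  →  cons(cons(b, cons(cons(b, q(e)), c)), q(q(q(q(b)))))   [R2 at 1.2.1.2]
4. cons(cons(b, cons(cons(b, q(e)), c)), q(q(q(q(b)))))  →  cons(cons(b, cons(cons(b, e), c)), q(q(q(q(b)))))   [R2 at 1.2.1.2]
5. cons(cons(b, cons(cons(b, e), c)), q(q(q(q(b)))))  →  cons(cons(b, cons(cons(b, e), c)), q(q(q(b))))   [R2 at 2]
6. cons(cons(b, cons(cons(b, e), c)), q(q(q(b))))  →  cons(cons(b, cons(cons(b, e), c)), q(q(b)))   [R2 at 2]
7. cons(cons(b, cons(cons(b, e), c)), q(q(b)))  →  cons(cons(b, cons(cons(b, e), c)), q(b))   [R2 at 2]
8. cons(cons(b, cons(cons(b, e), c)), q(b))  →  cons(cons(b, cons(cons(b, e), c)), b)   [R2 at 2]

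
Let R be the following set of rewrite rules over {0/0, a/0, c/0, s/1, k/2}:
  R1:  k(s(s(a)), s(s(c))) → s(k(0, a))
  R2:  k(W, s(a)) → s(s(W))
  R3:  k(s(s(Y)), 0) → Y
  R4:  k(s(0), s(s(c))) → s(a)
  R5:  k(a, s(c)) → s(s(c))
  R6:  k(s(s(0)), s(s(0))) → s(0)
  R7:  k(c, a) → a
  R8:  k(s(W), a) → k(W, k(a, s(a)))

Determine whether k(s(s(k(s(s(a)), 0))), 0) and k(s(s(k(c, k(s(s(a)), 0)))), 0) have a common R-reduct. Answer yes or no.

yes — NF(t₁) = a, NF(t₂) = a

Reduce t₁ = k(s(s(k(s(s(a)), 0))), 0):
1. k(s(s(k(s(s(a)), 0))), 0)  →  k(s(s(a)), 0)   [R3 at ε]
2. k(s(s(a)), 0)  →  a   [R3 at ε]

Reduce t₂ = k(s(s(k(c, k(s(s(a)), 0)))), 0):
1. k(s(s(k(c, k(s(s(a)), 0)))), 0)  →  k(c, k(s(s(a)), 0))   [R3 at ε]
2. k(c, k(s(s(a)), 0))  →  k(c, a)   [R3 at 2]
3. k(c, a)  →  a   [R7 at ε]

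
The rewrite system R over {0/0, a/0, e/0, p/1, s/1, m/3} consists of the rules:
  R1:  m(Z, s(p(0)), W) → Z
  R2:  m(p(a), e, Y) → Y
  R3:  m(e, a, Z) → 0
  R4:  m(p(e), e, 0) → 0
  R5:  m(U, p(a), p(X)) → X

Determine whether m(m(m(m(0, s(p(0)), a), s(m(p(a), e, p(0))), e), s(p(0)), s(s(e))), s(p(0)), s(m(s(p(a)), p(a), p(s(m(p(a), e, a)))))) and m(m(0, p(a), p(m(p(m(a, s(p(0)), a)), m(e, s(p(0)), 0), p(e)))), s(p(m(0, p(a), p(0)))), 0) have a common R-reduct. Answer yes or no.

Reduce t₁ = m(m(m(m(0, s(p(0)), a), s(m(p(a), e, p(0))), e), s(p(0)), s(s(e))), s(p(0)), s(m(s(p(a)), p(a), p(s(m(p(a), e, a)))))):
1. m(m(m(m(0, s(p(0)), a), s(m(p(a), e, p(0))), e), s(p(0)), s(s(e))), s(p(0)), s(m(s(p(a)), p(a), p(s(m(p(a), e, a))))))  →  m(m(m(0, s(p(0)), a), s(m(p(a), e, p(0))), e), s(p(0)), s(s(e)))   [R1 at ε]
2. m(m(m(0, s(p(0)), a), s(m(p(a), e, p(0))), e), s(p(0)), s(s(e)))  →  m(m(0, s(p(0)), a), s(m(p(a), e, p(0))), e)   [R1 at ε]
3. m(m(0, s(p(0)), a), s(m(p(a), e, p(0))), e)  →  m(0, s(m(p(a), e, p(0))), e)   [R1 at 1]
4. m(0, s(m(p(a), e, p(0))), e)  →  m(0, s(p(0)), e)   [R2 at 2.1]
5. m(0, s(p(0)), e)  →  0   [R1 at ε]

Reduce t₂ = m(m(0, p(a), p(m(p(m(a, s(p(0)), a)), m(e, s(p(0)), 0), p(e)))), s(p(m(0, p(a), p(0)))), 0):
1. m(m(0, p(a), p(m(p(m(a, s(p(0)), a)), m(e, s(p(0)), 0), p(e)))), s(p(m(0, p(a), p(0)))), 0)  →  m(m(p(m(a, s(p(0)), a)), m(e, s(p(0)), 0), p(e)), s(p(m(0, p(a), p(0)))), 0)   [R5 at 1]
2. m(m(p(m(a, s(p(0)), a)), m(e, s(p(0)), 0), p(e)), s(p(m(0, p(a), p(0)))), 0)  →  m(m(p(a), m(e, s(p(0)), 0), p(e)), s(p(m(0, p(a), p(0)))), 0)   [R1 at 1.1.1]
3. m(m(p(a), m(e, s(p(0)), 0), p(e)), s(p(m(0, p(a), p(0)))), 0)  →  m(m(p(a), e, p(e)), s(p(m(0, p(a), p(0)))), 0)   [R1 at 1.2]
4. m(m(p(a), e, p(e)), s(p(m(0, p(a), p(0)))), 0)  →  m(p(e), s(p(m(0, p(a), p(0)))), 0)   [R2 at 1]
5. m(p(e), s(p(m(0, p(a), p(0)))), 0)  →  m(p(e), s(p(0)), 0)   [R5 at 2.1.1]
6. m(p(e), s(p(0)), 0)  →  p(e)   [R1 at ε]

no — NF(t₁) = 0, NF(t₂) = p(e)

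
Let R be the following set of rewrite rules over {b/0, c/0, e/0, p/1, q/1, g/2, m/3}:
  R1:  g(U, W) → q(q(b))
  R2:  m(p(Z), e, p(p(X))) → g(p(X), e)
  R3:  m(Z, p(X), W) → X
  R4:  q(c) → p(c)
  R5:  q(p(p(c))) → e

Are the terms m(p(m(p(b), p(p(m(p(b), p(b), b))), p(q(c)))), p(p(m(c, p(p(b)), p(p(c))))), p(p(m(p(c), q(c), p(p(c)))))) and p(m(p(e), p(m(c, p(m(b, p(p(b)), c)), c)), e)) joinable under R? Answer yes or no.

yes — NF(t₁) = p(p(b)), NF(t₂) = p(p(b))

Reduce t₁ = m(p(m(p(b), p(p(m(p(b), p(b), b))), p(q(c)))), p(p(m(c, p(p(b)), p(p(c))))), p(p(m(p(c), q(c), p(p(c)))))):
1. m(p(m(p(b), p(p(m(p(b), p(b), b))), p(q(c)))), p(p(m(c, p(p(b)), p(p(c))))), p(p(m(p(c), q(c), p(p(c))))))  →  p(m(c, p(p(b)), p(p(c))))   [R3 at ε]
2. p(m(c, p(p(b)), p(p(c))))  →  p(p(b))   [R3 at 1]

Reduce t₂ = p(m(p(e), p(m(c, p(m(b, p(p(b)), c)), c)), e)):
1. p(m(p(e), p(m(c, p(m(b, p(p(b)), c)), c)), e))  →  p(m(c, p(m(b, p(p(b)), c)), c))   [R3 at 1]
2. p(m(c, p(m(b, p(p(b)), c)), c))  →  p(m(b, p(p(b)), c))   [R3 at 1]
3. p(m(b, p(p(b)), c))  →  p(p(b))   [R3 at 1]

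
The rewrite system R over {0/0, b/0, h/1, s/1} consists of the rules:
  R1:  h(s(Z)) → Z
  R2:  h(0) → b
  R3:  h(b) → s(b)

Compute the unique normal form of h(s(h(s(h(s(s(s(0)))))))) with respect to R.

1. h(s(h(s(h(s(s(s(0))))))))  →  h(s(h(s(s(s(0))))))   [R1 at ε]
2. h(s(h(s(s(s(0))))))  →  h(s(s(s(0))))   [R1 at ε]
3. h(s(s(s(0))))  →  s(s(0))   [R1 at ε]

s(s(0))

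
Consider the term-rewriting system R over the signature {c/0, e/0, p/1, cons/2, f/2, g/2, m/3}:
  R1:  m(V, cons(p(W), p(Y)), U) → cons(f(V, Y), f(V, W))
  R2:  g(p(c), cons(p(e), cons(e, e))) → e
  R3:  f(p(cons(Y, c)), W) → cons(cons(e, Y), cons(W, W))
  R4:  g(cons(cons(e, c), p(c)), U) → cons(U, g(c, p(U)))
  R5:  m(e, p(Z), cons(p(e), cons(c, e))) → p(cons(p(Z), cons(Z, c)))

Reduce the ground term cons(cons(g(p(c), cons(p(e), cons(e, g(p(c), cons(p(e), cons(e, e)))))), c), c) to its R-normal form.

1. cons(cons(g(p(c), cons(p(e), cons(e, g(p(c), cons(p(e), cons(e, e)))))), c), c)  →  cons(cons(g(p(c), cons(p(e), cons(e, e))), c), c)   [R2 at 1.1.2.2.2]
2. cons(cons(g(p(c), cons(p(e), cons(e, e))), c), c)  →  cons(cons(e, c), c)   [R2 at 1.1]

cons(cons(e, c), c)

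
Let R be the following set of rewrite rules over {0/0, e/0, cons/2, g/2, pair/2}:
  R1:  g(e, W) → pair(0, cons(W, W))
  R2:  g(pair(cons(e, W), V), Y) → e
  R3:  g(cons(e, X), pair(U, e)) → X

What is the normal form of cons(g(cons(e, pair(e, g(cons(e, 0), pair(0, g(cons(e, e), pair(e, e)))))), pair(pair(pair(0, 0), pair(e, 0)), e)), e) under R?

cons(pair(e, 0), e)

1. cons(g(cons(e, pair(e, g(cons(e, 0), pair(0, g(cons(e, e), pair(e, e)))))), pair(pair(pair(0, 0), pair(e, 0)), e)), e)  →  cons(pair(e, g(cons(e, 0), pair(0, g(cons(e, e), pair(e, e))))), e)   [R3 at 1]
2. cons(pair(e, g(cons(e, 0), pair(0, g(cons(e, e), pair(e, e))))), e)  →  cons(pair(e, g(cons(e, 0), pair(0, e))), e)   [R3 at 1.2.2.2]
3. cons(pair(e, g(cons(e, 0), pair(0, e))), e)  →  cons(pair(e, 0), e)   [R3 at 1.2]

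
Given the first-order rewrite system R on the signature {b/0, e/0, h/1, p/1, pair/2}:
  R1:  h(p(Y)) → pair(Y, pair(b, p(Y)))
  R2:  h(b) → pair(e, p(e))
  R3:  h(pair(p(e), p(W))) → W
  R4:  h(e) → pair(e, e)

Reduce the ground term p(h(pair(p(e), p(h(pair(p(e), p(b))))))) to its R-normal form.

1. p(h(pair(p(e), p(h(pair(p(e), p(b)))))))  →  p(h(pair(p(e), p(b))))   [R3 at 1]
2. p(h(pair(p(e), p(b))))  →  p(b)   [R3 at 1]

p(b)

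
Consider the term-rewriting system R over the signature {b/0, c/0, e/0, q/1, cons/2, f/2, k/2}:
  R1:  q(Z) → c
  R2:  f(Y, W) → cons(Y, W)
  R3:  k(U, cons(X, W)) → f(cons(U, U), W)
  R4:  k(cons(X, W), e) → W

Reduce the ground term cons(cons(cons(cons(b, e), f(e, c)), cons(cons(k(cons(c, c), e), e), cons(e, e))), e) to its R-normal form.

cons(cons(cons(cons(b, e), cons(e, c)), cons(cons(c, e), cons(e, e))), e)

1. cons(cons(cons(cons(b, e), f(e, c)), cons(cons(k(cons(c, c), e), e), cons(e, e))), e)  →  cons(cons(cons(cons(b, e), cons(e, c)), cons(cons(k(cons(c, c), e), e), cons(e, e))), e)   [R2 at 1.1.2]
2. cons(cons(cons(cons(b, e), cons(e, c)), cons(cons(k(cons(c, c), e), e), cons(e, e))), e)  →  cons(cons(cons(cons(b, e), cons(e, c)), cons(cons(c, e), cons(e, e))), e)   [R4 at 1.2.1.1]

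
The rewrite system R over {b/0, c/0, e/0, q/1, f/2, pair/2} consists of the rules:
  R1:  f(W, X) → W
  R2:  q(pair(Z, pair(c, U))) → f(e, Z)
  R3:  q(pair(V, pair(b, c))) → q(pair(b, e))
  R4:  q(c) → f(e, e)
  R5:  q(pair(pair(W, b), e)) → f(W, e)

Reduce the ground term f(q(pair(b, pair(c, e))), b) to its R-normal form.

e

1. f(q(pair(b, pair(c, e))), b)  →  q(pair(b, pair(c, e)))   [R1 at ε]
2. q(pair(b, pair(c, e)))  →  f(e, b)   [R2 at ε]
3. f(e, b)  →  e   [R1 at ε]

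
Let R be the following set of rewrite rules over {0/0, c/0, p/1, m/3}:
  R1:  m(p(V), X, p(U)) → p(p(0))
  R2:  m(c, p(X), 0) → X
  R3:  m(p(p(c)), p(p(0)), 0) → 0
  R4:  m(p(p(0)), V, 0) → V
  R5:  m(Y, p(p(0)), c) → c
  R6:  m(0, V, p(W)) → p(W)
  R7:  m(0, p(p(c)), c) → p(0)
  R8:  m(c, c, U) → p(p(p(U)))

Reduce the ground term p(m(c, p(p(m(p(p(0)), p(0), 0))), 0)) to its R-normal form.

p(p(p(0)))

1. p(m(c, p(p(m(p(p(0)), p(0), 0))), 0))  →  p(p(m(p(p(0)), p(0), 0)))   [R2 at 1]
2. p(p(m(p(p(0)), p(0), 0)))  →  p(p(p(0)))   [R4 at 1.1]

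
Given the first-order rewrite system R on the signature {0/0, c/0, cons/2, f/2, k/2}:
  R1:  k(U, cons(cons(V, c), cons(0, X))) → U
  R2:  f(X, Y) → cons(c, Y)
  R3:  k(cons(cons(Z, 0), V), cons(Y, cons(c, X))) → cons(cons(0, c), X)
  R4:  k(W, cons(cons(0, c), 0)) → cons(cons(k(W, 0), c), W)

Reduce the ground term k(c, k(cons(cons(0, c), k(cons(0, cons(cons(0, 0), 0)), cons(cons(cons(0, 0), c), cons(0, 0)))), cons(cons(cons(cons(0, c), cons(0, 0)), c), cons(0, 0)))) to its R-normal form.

1. k(c, k(cons(cons(0, c), k(cons(0, cons(cons(0, 0), 0)), cons(cons(cons(0, 0), c), cons(0, 0)))), cons(cons(cons(cons(0, c), cons(0, 0)), c), cons(0, 0))))  →  k(c, cons(cons(0, c), k(cons(0, cons(cons(0, 0), 0)), cons(cons(cons(0, 0), c), cons(0, 0)))))   [R1 at 2]
2. k(c, cons(cons(0, c), k(cons(0, cons(cons(0, 0), 0)), cons(cons(cons(0, 0), c), cons(0, 0)))))  →  k(c, cons(cons(0, c), cons(0, cons(cons(0, 0), 0))))   [R1 at 2.2]
3. k(c, cons(cons(0, c), cons(0, cons(cons(0, 0), 0))))  →  c   [R1 at ε]

c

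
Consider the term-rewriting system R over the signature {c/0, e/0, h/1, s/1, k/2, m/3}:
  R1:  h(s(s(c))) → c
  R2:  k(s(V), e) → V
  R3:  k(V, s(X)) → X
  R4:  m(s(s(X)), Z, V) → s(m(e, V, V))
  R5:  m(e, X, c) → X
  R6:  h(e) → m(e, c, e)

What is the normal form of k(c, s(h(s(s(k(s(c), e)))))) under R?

1. k(c, s(h(s(s(k(s(c), e))))))  →  h(s(s(k(s(c), e))))   [R3 at ε]
2. h(s(s(k(s(c), e))))  →  h(s(s(c)))   [R2 at 1.1.1]
3. h(s(s(c)))  →  c   [R1 at ε]

c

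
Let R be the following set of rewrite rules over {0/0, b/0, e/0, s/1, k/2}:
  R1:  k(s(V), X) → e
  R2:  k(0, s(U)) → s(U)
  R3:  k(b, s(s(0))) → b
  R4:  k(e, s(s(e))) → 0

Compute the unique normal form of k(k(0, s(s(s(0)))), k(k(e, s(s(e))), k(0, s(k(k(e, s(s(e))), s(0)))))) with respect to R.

e

1. k(k(0, s(s(s(0)))), k(k(e, s(s(e))), k(0, s(k(k(e, s(s(e))), s(0))))))  →  k(s(s(s(0))), k(k(e, s(s(e))), k(0, s(k(k(e, s(s(e))), s(0))))))   [R2 at 1]
2. k(s(s(s(0))), k(k(e, s(s(e))), k(0, s(k(k(e, s(s(e))), s(0))))))  →  e   [R1 at ε]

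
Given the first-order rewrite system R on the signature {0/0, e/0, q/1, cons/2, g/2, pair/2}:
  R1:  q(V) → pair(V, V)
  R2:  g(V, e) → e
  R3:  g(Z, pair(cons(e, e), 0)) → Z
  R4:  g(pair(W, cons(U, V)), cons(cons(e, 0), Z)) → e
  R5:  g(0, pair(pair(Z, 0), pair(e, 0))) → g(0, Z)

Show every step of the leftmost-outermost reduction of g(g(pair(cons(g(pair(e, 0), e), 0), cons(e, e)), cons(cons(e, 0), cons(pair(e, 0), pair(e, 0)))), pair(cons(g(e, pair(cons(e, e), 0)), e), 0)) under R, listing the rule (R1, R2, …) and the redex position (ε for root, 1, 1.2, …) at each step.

e

1. g(g(pair(cons(g(pair(e, 0), e), 0), cons(e, e)), cons(cons(e, 0), cons(pair(e, 0), pair(e, 0)))), pair(cons(g(e, pair(cons(e, e), 0)), e), 0))  →  g(e, pair(cons(g(e, pair(cons(e, e), 0)), e), 0))   [R4 at 1]
2. g(e, pair(cons(g(e, pair(cons(e, e), 0)), e), 0))  →  g(e, pair(cons(e, e), 0))   [R3 at 2.1.1]
3. g(e, pair(cons(e, e), 0))  →  e   [R3 at ε]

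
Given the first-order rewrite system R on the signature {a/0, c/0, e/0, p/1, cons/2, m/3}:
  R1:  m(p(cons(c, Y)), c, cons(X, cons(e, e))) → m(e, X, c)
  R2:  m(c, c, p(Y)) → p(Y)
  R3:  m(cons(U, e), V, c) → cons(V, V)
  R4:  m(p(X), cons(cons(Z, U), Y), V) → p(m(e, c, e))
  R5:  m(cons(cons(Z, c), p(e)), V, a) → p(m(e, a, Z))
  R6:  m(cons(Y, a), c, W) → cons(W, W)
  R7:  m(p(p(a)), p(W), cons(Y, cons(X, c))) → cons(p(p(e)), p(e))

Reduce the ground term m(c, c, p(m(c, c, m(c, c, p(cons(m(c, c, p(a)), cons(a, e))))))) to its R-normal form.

p(p(cons(p(a), cons(a, e))))

1. m(c, c, p(m(c, c, m(c, c, p(cons(m(c, c, p(a)), cons(a, e)))))))  →  p(m(c, c, m(c, c, p(cons(m(c, c, p(a)), cons(a, e))))))   [R2 at ε]
2. p(m(c, c, m(c, c, p(cons(m(c, c, p(a)), cons(a, e))))))  →  p(m(c, c, p(cons(m(c, c, p(a)), cons(a, e)))))   [R2 at 1.3]
3. p(m(c, c, p(cons(m(c, c, p(a)), cons(a, e)))))  →  p(p(cons(m(c, c, p(a)), cons(a, e))))   [R2 at 1]
4. p(p(cons(m(c, c, p(a)), cons(a, e))))  →  p(p(cons(p(a), cons(a, e))))   [R2 at 1.1.1]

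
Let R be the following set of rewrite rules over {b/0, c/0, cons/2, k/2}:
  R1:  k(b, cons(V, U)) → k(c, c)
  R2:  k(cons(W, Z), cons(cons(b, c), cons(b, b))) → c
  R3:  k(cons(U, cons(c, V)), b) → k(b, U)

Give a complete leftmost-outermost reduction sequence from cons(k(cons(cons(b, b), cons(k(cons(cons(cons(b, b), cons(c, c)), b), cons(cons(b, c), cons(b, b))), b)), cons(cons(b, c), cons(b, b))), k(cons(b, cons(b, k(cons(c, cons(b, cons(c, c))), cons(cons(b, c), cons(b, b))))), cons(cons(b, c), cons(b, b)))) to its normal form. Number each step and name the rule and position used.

cons(c, c)

1. cons(k(cons(cons(b, b), cons(k(cons(cons(cons(b, b), cons(c, c)), b), cons(cons(b, c), cons(b, b))), b)), cons(cons(b, c), cons(b, b))), k(cons(b, cons(b, k(cons(c, cons(b, cons(c, c))), cons(cons(b, c), cons(b, b))))), cons(cons(b, c), cons(b, b))))  →  cons(c, k(cons(b, cons(b, k(cons(c, cons(b, cons(c, c))), cons(cons(b, c), cons(b, b))))), cons(cons(b, c), cons(b, b))))   [R2 at 1]
2. cons(c, k(cons(b, cons(b, k(cons(c, cons(b, cons(c, c))), cons(cons(b, c), cons(b, b))))), cons(cons(b, c), cons(b, b))))  →  cons(c, c)   [R2 at 2]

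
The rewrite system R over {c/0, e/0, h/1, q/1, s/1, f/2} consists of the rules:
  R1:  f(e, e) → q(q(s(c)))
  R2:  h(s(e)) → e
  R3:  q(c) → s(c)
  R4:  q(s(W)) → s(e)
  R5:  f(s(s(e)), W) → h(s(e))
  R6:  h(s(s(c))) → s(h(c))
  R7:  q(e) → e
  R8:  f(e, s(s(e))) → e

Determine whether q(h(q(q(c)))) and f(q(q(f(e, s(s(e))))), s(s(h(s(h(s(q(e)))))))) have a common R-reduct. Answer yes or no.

Reduce t₁ = q(h(q(q(c)))):
1. q(h(q(q(c))))  →  q(h(q(s(c))))   [R3 at 1.1.1]
2. q(h(q(s(c))))  →  q(h(s(e)))   [R4 at 1.1]
3. q(h(s(e)))  →  q(e)   [R2 at 1]
4. q(e)  →  e   [R7 at ε]

Reduce t₂ = f(q(q(f(e, s(s(e))))), s(s(h(s(h(s(q(e)))))))):
1. f(q(q(f(e, s(s(e))))), s(s(h(s(h(s(q(e))))))))  →  f(q(q(e)), s(s(h(s(h(s(q(e))))))))   [R8 at 1.1.1]
2. f(q(q(e)), s(s(h(s(h(s(q(e))))))))  →  f(q(e), s(s(h(s(h(s(q(e))))))))   [R7 at 1.1]
3. f(q(e), s(s(h(s(h(s(q(e))))))))  →  f(e, s(s(h(s(h(s(q(e))))))))   [R7 at 1]
4. f(e, s(s(h(s(h(s(q(e))))))))  →  f(e, s(s(h(s(h(s(e)))))))   [R7 at 2.1.1.1.1.1.1]
5. f(e, s(s(h(s(h(s(e)))))))  →  f(e, s(s(h(s(e)))))   [R2 at 2.1.1.1.1]
6. f(e, s(s(h(s(e)))))  →  f(e, s(s(e)))   [R2 at 2.1.1]
7. f(e, s(s(e)))  →  e   [R8 at ε]

yes — NF(t₁) = e, NF(t₂) = e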